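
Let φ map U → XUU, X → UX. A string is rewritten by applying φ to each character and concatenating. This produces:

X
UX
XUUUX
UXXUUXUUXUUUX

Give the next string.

Replace each of the 13 characters of UXXUUXUUXUUUX in place — XUU UX UX XUU XUU UX XUU XUU UX XUU XUU XUU UX — and concatenate.

XUUUXUXXUUXUUUXXUUXUUUXXUUXUUXUUUX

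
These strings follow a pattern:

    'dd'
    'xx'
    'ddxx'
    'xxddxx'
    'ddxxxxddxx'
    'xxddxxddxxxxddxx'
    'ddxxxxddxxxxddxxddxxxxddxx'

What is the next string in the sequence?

This is a Fibonacci-style word recurrence s(k) = s(k−2)·s(k−1): e.g. dd·xx = ddxx.
So term 8 is xxddxxddxxxxddxx·ddxxxxddxxxxddxxddxxxxddxx.

xxddxxddxxxxddxxddxxxxddxxxxddxxddxxxxddxx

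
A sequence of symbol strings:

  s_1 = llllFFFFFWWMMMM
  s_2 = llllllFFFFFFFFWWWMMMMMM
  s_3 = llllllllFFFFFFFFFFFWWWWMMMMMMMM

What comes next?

The n-th term is 2n l's then 3n-1 F's then n W's then 2n M's, where the shown terms are n = 2, 3, 4.
At n = 5 the blocks have lengths 10, 14, 5, 10.

llllllllllFFFFFFFFFFFFFFWWWWWMMMMMMMMMM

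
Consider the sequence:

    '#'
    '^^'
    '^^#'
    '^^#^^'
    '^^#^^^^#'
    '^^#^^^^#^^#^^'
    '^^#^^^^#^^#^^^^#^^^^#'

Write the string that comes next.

From term 3 onward, concatenate the last term with the second-to-last: ^^·# = ^^#, ^^#·^^ = ^^#^^, …
So term 8 is ^^#^^^^#^^#^^^^#^^^^#·^^#^^^^#^^#^^.

^^#^^^^#^^#^^^^#^^^^#^^#^^^^#^^#^^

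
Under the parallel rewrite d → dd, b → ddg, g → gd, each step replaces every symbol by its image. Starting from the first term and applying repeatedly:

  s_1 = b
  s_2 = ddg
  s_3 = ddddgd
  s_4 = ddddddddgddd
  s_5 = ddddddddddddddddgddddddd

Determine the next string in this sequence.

φ(ddddddddddddddddgddddddd) expands symbol-by-symbol to dd dd dd dd dd dd dd dd dd dd dd dd dd dd dd dd gd dd dd dd dd dd dd dd; joining the 24 pieces gives the next term.

ddddddddddddddddddddddddddddddddgddddddddddddddd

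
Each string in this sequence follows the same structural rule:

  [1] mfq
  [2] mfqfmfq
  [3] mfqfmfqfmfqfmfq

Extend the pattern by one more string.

Every step duplicates the string with 'f' between the halves.
One more doubling of mfqfmfqfmfqfmfq gives the answer.

mfqfmfqfmfqfmfqfmfqfmfqfmfqfmfq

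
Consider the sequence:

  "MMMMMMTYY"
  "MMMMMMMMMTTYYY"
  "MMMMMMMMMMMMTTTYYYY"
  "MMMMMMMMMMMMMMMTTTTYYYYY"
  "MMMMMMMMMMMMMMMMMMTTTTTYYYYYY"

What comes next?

MMMMMMMMMMMMMMMMMMMMMTTTTTTYYYYYYY

Each string has the form M^{3n+3} T^{n} Y^{n+1} (n = 1, 2, …).
Setting n = 6 gives 21, 6, 7 characters in each block.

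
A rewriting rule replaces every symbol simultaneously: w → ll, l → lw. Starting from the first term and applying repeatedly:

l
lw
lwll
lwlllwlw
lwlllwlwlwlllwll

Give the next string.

Rewriting the 16 symbols of lwlllwlwlwlllwll one by one yields lw ll lw lw lw ll lw ll lw ll lw lw lw ll lw lw; concatenated:

lwlllwlwlwlllwlllwlllwlwlwlllwlw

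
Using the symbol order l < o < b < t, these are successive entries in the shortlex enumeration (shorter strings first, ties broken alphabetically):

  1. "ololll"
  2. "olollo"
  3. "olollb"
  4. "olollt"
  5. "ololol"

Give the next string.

Find the rightmost character of ololol below t, bump it to the next letter, and reset everything to its right to l.

ololoo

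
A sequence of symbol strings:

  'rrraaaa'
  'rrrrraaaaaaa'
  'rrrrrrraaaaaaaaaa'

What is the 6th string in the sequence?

rrrrrrrrrrrrraaaaaaaaaaaaaaaaaaa

Each string has the form r^{2n+1} a^{3n+1} (n = 1, 2, …).
Setting n = 6 gives 13, 19 characters in each block.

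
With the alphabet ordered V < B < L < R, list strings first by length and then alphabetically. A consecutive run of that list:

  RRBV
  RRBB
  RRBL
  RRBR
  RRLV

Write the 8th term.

RRLR

Stepping forward 3 times from RRLV: RRLV → RRLB → RRLL, then the target.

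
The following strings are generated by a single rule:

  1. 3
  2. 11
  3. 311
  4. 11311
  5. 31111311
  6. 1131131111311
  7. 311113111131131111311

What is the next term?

1131131111311311113111131131111311

This is a Fibonacci-style word recurrence s(k) = s(k−2)·s(k−1): e.g. 3·11 = 311.
Continuing: 1131131111311 · 311113111131131111311 gives term 8.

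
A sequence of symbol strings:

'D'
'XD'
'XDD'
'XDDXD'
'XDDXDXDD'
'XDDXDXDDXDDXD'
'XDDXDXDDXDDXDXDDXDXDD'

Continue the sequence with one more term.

Each term (from the third on) is the previous term followed by the one before it: term 3 = XD·D = XDD.
The next term joins XDDXDXDDXDDXDXDDXDXDD and XDDXDXDDXDDXD.

XDDXDXDDXDDXDXDDXDXDDXDDXDXDDXDDXD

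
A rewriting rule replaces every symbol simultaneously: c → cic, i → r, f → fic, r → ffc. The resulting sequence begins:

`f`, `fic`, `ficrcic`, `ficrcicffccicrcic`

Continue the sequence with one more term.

Replace each of the 17 characters of ficrcicffccicrcic in place — fic r cic ffc cic r cic fic fic cic cic r cic ffc cic r cic — and concatenate.

ficrcicffccicrcicficficciccicrcicffccicrcic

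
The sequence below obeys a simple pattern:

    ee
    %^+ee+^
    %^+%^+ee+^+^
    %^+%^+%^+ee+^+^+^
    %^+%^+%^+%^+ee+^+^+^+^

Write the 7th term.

%^+%^+%^+%^+%^+%^+ee+^+^+^+^+^+^

Each term wraps the previous one in %^+ on the left and +^ on the right.
From %^+%^+%^+%^+ee+^+^+^+^, 2 further steps: %^+%^+%^+%^+ee+^+^+^+^ → %^+%^+%^+%^+%^+ee+^+^+^+^+^ → (answer).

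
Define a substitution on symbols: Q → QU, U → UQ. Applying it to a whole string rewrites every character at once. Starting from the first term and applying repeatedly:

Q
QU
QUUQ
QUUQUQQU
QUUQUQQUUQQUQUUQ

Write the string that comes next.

QUUQUQQUUQQUQUUQUQQUQUUQQUUQUQQU

φ(QUUQUQQUUQQUQUUQ) expands symbol-by-symbol to QU UQ UQ QU UQ QU QU UQ UQ QU QU UQ QU UQ UQ QU; joining the 16 pieces gives the next term.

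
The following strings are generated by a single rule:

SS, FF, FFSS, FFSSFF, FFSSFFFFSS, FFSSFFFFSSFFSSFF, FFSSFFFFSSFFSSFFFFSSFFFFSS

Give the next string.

This is a Fibonacci-style word recurrence s(k) = s(k−1)·s(k−2): e.g. FF·SS = FFSS.
So term 8 is FFSSFFFFSSFFSSFFFFSSFFFFSS·FFSSFFFFSSFFSSFF.

FFSSFFFFSSFFSSFFFFSSFFFFSSFFSSFFFFSSFFSSFF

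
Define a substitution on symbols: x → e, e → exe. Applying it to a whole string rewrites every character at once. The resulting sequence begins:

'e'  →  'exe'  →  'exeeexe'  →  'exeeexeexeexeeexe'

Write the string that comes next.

exeeexeexeexeeexeexeeexeexeeexeexeexeeexe

Replace each of the 17 characters of exeeexeexeexeeexe in place — exe e exe exe exe e exe exe e exe exe e exe exe exe e exe — and concatenate.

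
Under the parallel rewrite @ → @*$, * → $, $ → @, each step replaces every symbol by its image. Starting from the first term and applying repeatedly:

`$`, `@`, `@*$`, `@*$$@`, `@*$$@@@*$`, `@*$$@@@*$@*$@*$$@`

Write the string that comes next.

Rewriting the 17 symbols of @*$$@@@*$@*$@*$$@ one by one yields @*$ $ @ @ @*$ @*$ @*$ $ @ @*$ $ @ @*$ $ @ @ @*$; concatenated:

@*$$@@@*$@*$@*$$@@*$$@@*$$@@@*$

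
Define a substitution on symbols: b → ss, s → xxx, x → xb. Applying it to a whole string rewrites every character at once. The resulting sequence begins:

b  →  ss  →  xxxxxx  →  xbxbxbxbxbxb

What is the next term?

Apply φ to xbxbxbxbxbxb symbol by symbol: x→xb, b→ss, x→xb, b→ss, x→xb, b→ss, x→xb, b→ss, x→xb, b→ss, x→xb, b→ss; joined: xb ss xb ss xb ss xb ss xb ss xb ss.

xbssxbssxbssxbssxbssxbss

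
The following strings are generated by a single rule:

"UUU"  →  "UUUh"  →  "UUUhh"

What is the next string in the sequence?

The strings grow by a fixed suffix h each time.
One more step from UUUhh gives the answer.

UUUhhh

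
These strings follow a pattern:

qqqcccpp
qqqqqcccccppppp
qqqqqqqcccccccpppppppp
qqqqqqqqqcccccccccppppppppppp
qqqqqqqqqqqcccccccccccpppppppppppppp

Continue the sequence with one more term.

Each string has the form q^{2n+1} c^{2n+1} p^{3n-1} (n = 1, 2, …).
For the next term, n = 6, so the run lengths are 13, 13, 17.

qqqqqqqqqqqqqcccccccccccccppppppppppppppppp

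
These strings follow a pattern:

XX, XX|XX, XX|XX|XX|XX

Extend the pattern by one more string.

XX|XX|XX|XX|XX|XX|XX|XX

Each string is two copies of the previous one joined by '|'.
One more doubling of XX|XX|XX|XX gives the answer.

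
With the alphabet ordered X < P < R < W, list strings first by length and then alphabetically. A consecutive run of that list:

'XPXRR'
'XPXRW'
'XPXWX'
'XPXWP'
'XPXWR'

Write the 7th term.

Continuing the enumeration 2 steps past XPXWR: XPXWR → XPXWW → (answer).

XPPXX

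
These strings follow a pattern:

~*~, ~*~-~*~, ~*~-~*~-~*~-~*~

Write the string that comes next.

Each string is two copies of the previous one joined by '-'.
Doubling ~*~-~*~-~*~-~*~ with '-' between the halves:

~*~-~*~-~*~-~*~-~*~-~*~-~*~-~*~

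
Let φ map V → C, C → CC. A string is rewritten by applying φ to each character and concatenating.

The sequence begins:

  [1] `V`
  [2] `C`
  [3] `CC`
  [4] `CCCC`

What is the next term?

Expanding CCCC: C→CC, C→CC, C→CC, C→CC. Concatenated: CC CC CC CC.

CCCCCCCC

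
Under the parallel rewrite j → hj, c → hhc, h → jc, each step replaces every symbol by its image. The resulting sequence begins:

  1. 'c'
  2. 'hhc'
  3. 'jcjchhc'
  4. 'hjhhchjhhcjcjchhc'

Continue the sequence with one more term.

Rewriting the 17 symbols of hjhhchjhhcjcjchhc one by one yields jc hj jc jc hhc jc hj jc jc hhc hj hhc hj hhc jc jc hhc; concatenated:

jchjjcjchhcjchjjcjchhchjhhchjhhcjcjchhc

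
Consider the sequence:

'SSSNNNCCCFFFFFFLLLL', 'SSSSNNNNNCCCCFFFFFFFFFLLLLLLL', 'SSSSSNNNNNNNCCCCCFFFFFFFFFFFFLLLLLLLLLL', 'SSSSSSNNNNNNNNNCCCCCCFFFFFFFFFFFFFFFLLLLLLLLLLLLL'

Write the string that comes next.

SSSSSSSNNNNNNNNNNNCCCCCCCFFFFFFFFFFFFFFFFFFLLLLLLLLLLLLLLLL

The n-th term is n+1 S's then 2n-1 N's then n+1 C's then 3n F's then 3n-2 L's, where the shown terms are n = 2, 3, 4, 5.
For the next term, n = 6, so the run lengths are 7, 11, 7, 18, 16.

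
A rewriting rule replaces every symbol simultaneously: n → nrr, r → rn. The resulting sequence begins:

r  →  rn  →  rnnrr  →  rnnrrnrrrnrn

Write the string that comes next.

rnnrrnrrrnrnnrrrnrnrnnrrrnnrr

Apply φ to rnnrrnrrrnrn symbol by symbol: r→rn, n→nrr, n→nrr, r→rn, r→rn, n→nrr, r→rn, r→rn, r→rn, n→nrr, r→rn, n→nrr; joined: rn nrr nrr rn rn nrr rn rn rn nrr rn nrr.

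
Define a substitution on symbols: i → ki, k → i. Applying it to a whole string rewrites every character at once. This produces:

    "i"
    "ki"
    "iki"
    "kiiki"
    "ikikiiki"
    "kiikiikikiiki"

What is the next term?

Rewriting the 13 symbols of kiikiikikiiki one by one yields i ki ki i ki ki i ki i ki ki i ki; concatenated:

ikikiikikiikiikikiiki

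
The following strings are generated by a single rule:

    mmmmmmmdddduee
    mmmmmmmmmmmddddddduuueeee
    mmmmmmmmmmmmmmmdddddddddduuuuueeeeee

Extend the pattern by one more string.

Reading off run lengths: m runs 7, 11, 15; d runs 4, 7, 10; u runs 1, 3, 5; e runs 2, 4, 6 — each is linear in n (n = 1, 2, …).
At n = 4 the blocks have lengths 19, 13, 7, 8.

mmmmmmmmmmmmmmmmmmmddddddddddddduuuuuuueeeeeeee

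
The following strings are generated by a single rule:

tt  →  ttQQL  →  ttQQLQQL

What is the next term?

Every step adds QQL to the end: s(k+1) = s(k)·QQL.
One more step from ttQQLQQL gives the answer.

ttQQLQQLQQL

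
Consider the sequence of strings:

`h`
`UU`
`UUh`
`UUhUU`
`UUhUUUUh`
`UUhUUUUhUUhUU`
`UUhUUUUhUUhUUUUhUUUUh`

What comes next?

Each term (from the third on) is the previous term followed by the one before it: term 3 = UU·h = UUh.
Continuing: UUhUUUUhUUhUUUUhUUUUh · UUhUUUUhUUhUU gives term 8.

UUhUUUUhUUhUUUUhUUUUhUUhUUUUhUUhUU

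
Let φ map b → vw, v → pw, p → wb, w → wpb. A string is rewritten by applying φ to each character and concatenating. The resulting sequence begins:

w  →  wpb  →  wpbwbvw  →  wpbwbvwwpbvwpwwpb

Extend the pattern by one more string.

wpbwbvwwpbvwpwwpbwpbwbvwpwwpbwbwpbwpbwbvw

Applying the rule to each of the 17 symbols of wpbwbvwwpbvwpwwpb gives the pieces wpb wb vw wpb vw pw wpb wpb wb vw pw wpb wb wpb wpb wb vw, which concatenate to the answer.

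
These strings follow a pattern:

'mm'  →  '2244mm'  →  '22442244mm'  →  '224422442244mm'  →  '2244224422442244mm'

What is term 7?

The strings grow by a fixed prefix 2244 each time.
From 2244224422442244mm, 2 further steps: 2244224422442244mm → 22442244224422442244mm → (answer).

224422442244224422442244mm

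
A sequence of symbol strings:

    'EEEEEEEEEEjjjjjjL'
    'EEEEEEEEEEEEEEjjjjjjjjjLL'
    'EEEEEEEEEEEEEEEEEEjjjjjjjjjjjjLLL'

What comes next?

EEEEEEEEEEEEEEEEEEEEEEjjjjjjjjjjjjjjjLLLL

The n-th term is 4n+2 E's then 3n j's then n-1 L's, where the shown terms are n = 2, 3, 4.
For the next term, n = 5, so the run lengths are 22, 15, 4.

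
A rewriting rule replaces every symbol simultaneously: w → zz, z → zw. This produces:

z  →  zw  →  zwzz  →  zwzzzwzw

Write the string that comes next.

zwzzzwzwzwzzzwzz

Expanding zwzzzwzw: z→zw, w→zz, z→zw, z→zw, z→zw, w→zz, z→zw, w→zz. Concatenated: zw zz zw zw zw zz zw zz.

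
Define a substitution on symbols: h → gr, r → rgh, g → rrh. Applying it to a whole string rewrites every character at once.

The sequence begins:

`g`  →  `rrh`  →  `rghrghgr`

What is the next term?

Rewriting each symbol of rghrghgr: r→rgh, g→rrh, h→gr, r→rgh, g→rrh, h→gr, g→rrh, r→rgh, which concatenates to rgh rrh gr rgh rrh gr rrh rgh.

rghrrhgrrghrrhgrrrhrgh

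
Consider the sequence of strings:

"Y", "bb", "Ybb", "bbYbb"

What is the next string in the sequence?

Each term (from the third on) is the two preceding terms concatenated in order: term 3 = Y·bb = Ybb.
So term 5 is Ybb·bbYbb.

YbbbbYbb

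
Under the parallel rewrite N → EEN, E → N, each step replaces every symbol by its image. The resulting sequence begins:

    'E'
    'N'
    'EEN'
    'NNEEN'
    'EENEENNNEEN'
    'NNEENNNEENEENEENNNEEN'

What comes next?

EENEENNNEENEENEENNNEENNNEENNNEENEENEENNNEEN

φ(NNEENNNEENEENEENNNEEN) expands symbol-by-symbol to EEN EEN N N EEN EEN EEN N N EEN N N EEN N N EEN EEN EEN N N EEN; joining the 21 pieces gives the next term.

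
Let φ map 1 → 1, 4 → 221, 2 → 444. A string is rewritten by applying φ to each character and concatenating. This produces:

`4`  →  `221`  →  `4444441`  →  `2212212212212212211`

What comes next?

Rewriting the 19 symbols of 2212212212212212211 one by one yields 444 444 1 444 444 1 444 444 1 444 444 1 444 444 1 444 444 1 1; concatenated:

4444441444444144444414444441444444144444411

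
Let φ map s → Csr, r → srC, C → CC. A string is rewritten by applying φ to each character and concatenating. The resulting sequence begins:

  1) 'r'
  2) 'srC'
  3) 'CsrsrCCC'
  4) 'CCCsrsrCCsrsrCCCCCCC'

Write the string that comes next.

Rewriting the 20 symbols of CCCsrsrCCsrsrCCCCCCC one by one yields CC CC CC Csr srC Csr srC CC CC Csr srC Csr srC CC CC CC CC CC CC CC; concatenated:

CCCCCCCsrsrCCsrsrCCCCCCsrsrCCsrsrCCCCCCCCCCCCCCC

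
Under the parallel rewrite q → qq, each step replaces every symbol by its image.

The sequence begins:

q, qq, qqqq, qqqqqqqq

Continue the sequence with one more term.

qqqqqqqqqqqqqqqq

Apply φ to qqqqqqqq symbol by symbol: q→qq, q→qq, q→qq, q→qq, q→qq, q→qq, q→qq, q→qq; joined: qq qq qq qq qq qq qq qq.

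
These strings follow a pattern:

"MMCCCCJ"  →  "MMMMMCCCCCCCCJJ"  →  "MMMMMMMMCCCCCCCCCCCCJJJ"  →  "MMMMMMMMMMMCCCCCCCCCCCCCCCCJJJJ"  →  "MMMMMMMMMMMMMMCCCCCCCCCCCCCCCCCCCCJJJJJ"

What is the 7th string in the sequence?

MMMMMMMMMMMMMMMMMMMMCCCCCCCCCCCCCCCCCCCCCCCCCCCCJJJJJJJ

Reading off run lengths: M runs 2, 5, 8, 11, 14; C runs 4, 8, 12, 16, 20; J runs 1, 2, 3, 4, 5 — each is linear in n (n = 1, 2, …).
For term 7, n = 7, so the run lengths are 20, 28, 7.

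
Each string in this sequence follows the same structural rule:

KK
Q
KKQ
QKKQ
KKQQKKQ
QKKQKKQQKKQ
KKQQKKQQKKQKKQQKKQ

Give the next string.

QKKQKKQQKKQKKQQKKQQKKQKKQQKKQ

This is a Fibonacci-style word recurrence s(k) = s(k−2)·s(k−1): e.g. KK·Q = KKQ.
Continuing: QKKQKKQQKKQ · KKQQKKQQKKQKKQQKKQ gives term 8.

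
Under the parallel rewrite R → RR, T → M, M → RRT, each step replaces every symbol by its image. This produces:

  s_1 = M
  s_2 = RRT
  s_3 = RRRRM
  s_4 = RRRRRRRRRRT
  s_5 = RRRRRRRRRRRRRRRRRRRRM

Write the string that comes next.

φ(RRRRRRRRRRRRRRRRRRRRM) expands symbol-by-symbol to RR RR RR RR RR RR RR RR RR RR RR RR RR RR RR RR RR RR RR RR RRT; joining the 21 pieces gives the next term.

RRRRRRRRRRRRRRRRRRRRRRRRRRRRRRRRRRRRRRRRRRT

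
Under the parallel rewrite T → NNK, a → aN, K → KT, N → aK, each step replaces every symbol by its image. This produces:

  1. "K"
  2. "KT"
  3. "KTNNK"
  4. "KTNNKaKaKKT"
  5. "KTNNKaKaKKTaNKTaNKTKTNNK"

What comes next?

Applying the rule to each of the 24 symbols of KTNNKaKaKKTaNKTaNKTKTNNK gives the pieces KT NNK aK aK KT aN KT aN KT KT NNK aN aK KT NNK aN aK KT NNK KT NNK aK aK KT, which concatenate to the answer.

KTNNKaKaKKTaNKTaNKTKTNNKaNaKKTNNKaNaKKTNNKKTNNKaKaKKT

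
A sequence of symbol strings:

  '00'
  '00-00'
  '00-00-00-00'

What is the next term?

00-00-00-00-00-00-00-00

Every step duplicates the string with '-' between the halves.
One more doubling of 00-00-00-00 gives the answer.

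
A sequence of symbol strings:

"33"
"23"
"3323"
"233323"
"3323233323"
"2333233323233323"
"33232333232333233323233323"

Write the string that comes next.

Each term (from the third on) is the two preceding terms concatenated in order: term 3 = 33·23 = 3323.
Continuing: 2333233323233323 · 33232333232333233323233323 gives term 8.

233323332323332333232333232333233323233323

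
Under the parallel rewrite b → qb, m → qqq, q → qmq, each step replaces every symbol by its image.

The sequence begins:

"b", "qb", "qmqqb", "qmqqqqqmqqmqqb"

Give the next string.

Replace each of the 14 characters of qmqqqqqmqqmqqb in place — qmq qqq qmq qmq qmq qmq qmq qqq qmq qmq qqq qmq qmq qb — and concatenate.

qmqqqqqmqqmqqmqqmqqmqqqqqmqqmqqqqqmqqmqqb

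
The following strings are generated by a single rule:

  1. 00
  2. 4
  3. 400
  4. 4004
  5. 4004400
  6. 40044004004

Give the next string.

400440040044004400

Each term (from the third on) is the previous term followed by the one before it: term 3 = 4·00 = 400.
Continuing: 40044004004 · 4004400 gives term 7.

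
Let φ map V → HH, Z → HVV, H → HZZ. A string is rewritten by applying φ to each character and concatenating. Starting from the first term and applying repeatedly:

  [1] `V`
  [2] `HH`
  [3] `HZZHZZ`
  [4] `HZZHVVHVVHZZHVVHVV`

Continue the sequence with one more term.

Rewriting the 18 symbols of HZZHVVHVVHZZHVVHVV one by one yields HZZ HVV HVV HZZ HH HH HZZ HH HH HZZ HVV HVV HZZ HH HH HZZ HH HH; concatenated:

HZZHVVHVVHZZHHHHHZZHHHHHZZHVVHVVHZZHHHHHZZHHHH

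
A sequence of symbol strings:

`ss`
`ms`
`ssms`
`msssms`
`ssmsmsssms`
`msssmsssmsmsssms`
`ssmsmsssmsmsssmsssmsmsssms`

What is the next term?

msssmsssmsmsssmsssmsmsssmsmsssmsssmsmsssms

Each term (from the third on) is the two preceding terms concatenated in order: term 3 = ss·ms = ssms.
The next term joins msssmsssmsmsssms and ssmsmsssmsmsssmsssmsmsssms.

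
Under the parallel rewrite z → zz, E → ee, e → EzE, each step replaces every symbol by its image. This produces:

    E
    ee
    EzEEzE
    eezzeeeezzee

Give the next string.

Apply φ to eezzeeeezzee symbol by symbol: e→EzE, e→EzE, z→zz, z→zz, e→EzE, e→EzE, e→EzE, e→EzE, z→zz, z→zz, e→EzE, e→EzE; joined: EzE EzE zz zz EzE EzE EzE EzE zz zz EzE EzE.

EzEEzEzzzzEzEEzEEzEEzEzzzzEzEEzE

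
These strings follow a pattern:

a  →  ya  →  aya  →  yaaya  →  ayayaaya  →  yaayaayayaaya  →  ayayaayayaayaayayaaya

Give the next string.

yaayaayayaayaayayaayayaayaayayaaya

This is a Fibonacci-style word recurrence s(k) = s(k−2)·s(k−1): e.g. a·ya = aya.
The next term joins yaayaayayaaya and ayayaayayaayaayayaaya.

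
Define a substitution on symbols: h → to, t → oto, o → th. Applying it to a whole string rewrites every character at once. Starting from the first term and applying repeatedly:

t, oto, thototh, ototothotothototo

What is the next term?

Rewriting the 17 symbols of ototothotothototo one by one yields th oto th oto th oto to th oto th oto to th oto th oto th; concatenated:

thotothotothototothotothototothotothototh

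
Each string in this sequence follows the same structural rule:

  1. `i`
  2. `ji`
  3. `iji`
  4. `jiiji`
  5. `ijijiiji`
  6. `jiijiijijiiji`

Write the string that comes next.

ijijiijijiijiijijiiji

Each term (from the third on) is the two preceding terms concatenated in order: term 3 = i·ji = iji.
The next term joins ijijiiji and jiijiijijiiji.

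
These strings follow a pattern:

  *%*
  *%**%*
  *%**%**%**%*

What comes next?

s(k+1) = s(k)·s(k) — each term doubles the last.
Doubling *%**%**%**%*:

*%**%**%**%**%**%**%**%*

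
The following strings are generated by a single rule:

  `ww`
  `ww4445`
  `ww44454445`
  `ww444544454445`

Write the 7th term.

Every step adds 4445 to the end: s(k+1) = s(k)·4445.
From ww444544454445, 3 further steps: ww444544454445 → ww4445444544454445 → ww44454445444544454445 → (answer).

ww444544454445444544454445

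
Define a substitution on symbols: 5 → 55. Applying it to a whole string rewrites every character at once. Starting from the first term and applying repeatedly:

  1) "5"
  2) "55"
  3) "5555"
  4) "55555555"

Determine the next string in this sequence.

Apply φ to 55555555 symbol by symbol: 5→55, 5→55, 5→55, 5→55, 5→55, 5→55, 5→55, 5→55; joined: 55 55 55 55 55 55 55 55.

5555555555555555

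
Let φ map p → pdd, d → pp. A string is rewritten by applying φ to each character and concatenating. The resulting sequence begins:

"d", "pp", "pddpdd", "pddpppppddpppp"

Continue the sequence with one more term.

Replace each of the 14 characters of pddpppppddpppp in place — pdd pp pp pdd pdd pdd pdd pdd pp pp pdd pdd pdd pdd — and concatenate.

pddpppppddpddpddpddpddpppppddpddpddpdd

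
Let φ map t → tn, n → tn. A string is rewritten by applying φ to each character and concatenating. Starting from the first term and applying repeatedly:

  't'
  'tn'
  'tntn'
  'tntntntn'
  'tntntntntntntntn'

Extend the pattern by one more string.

Replace each of the 16 characters of tntntntntntntntn in place — tn tn tn tn tn tn tn tn tn tn tn tn tn tn tn tn — and concatenate.

tntntntntntntntntntntntntntntntn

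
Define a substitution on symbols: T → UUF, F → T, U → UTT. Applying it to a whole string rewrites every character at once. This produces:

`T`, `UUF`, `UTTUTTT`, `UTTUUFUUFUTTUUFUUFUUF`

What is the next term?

Rewriting the 21 symbols of UTTUUFUUFUTTUUFUUFUUF one by one yields UTT UUF UUF UTT UTT T UTT UTT T UTT UUF UUF UTT UTT T UTT UTT T UTT UTT T; concatenated:

UTTUUFUUFUTTUTTTUTTUTTTUTTUUFUUFUTTUTTTUTTUTTTUTTUTTT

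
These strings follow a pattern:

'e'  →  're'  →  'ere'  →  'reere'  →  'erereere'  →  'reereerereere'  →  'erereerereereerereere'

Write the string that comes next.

Each term (from the third on) is the two preceding terms concatenated in order: term 3 = e·re = ere.
Continuing: reereerereere · erereerereereerereere gives term 8.

reereerereereerereerereereerereere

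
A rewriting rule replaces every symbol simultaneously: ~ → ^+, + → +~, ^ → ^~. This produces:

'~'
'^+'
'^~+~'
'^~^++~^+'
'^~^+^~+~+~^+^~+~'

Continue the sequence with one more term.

Replace each of the 16 characters of ^~^+^~+~+~^+^~+~ in place — ^~ ^+ ^~ +~ ^~ ^+ +~ ^+ +~ ^+ ^~ +~ ^~ ^+ +~ ^+ — and concatenate.

^~^+^~+~^~^++~^++~^+^~+~^~^++~^+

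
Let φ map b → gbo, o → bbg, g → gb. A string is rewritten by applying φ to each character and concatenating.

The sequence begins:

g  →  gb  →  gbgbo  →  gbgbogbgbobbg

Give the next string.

φ(gbgbogbgbobbg) expands symbol-by-symbol to gb gbo gb gbo bbg gb gbo gb gbo bbg gbo gbo gb; joining the 13 pieces gives the next term.

gbgbogbgbobbggbgbogbgbobbggbogbogb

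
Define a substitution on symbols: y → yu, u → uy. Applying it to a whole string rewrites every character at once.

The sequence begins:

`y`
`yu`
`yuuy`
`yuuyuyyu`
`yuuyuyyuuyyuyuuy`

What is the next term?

Rewriting the 16 symbols of yuuyuyyuuyyuyuuy one by one yields yu uy uy yu uy yu yu uy uy yu yu uy yu uy uy yu; concatenated:

yuuyuyyuuyyuyuuyuyyuyuuyyuuyuyyu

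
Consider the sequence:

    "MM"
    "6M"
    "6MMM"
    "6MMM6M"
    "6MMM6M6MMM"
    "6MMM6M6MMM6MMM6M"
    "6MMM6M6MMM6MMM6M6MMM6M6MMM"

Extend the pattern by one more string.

6MMM6M6MMM6MMM6M6MMM6M6MMM6MMM6M6MMM6MMM6M

From term 3 onward, concatenate the last term with the second-to-last: 6M·MM = 6MMM, 6MMM·6M = 6MMM6M, …
So term 8 is 6MMM6M6MMM6MMM6M6MMM6M6MMM·6MMM6M6MMM6MMM6M.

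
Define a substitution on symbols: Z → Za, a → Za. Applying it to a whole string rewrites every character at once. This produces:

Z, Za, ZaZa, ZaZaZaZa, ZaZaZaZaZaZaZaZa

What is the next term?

Replace each of the 16 characters of ZaZaZaZaZaZaZaZa in place — Za Za Za Za Za Za Za Za Za Za Za Za Za Za Za Za — and concatenate.

ZaZaZaZaZaZaZaZaZaZaZaZaZaZaZaZa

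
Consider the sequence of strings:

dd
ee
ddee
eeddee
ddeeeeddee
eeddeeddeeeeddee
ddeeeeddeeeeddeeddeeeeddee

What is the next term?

Each term (from the third on) is the two preceding terms concatenated in order: term 3 = dd·ee = ddee.
So term 8 is eeddeeddeeeeddee·ddeeeeddeeeeddeeddeeeeddee.

eeddeeddeeeeddeeddeeeeddeeeeddeeddeeeeddee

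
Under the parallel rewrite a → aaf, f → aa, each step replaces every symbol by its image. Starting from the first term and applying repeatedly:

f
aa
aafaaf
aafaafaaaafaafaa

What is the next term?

aafaafaaaafaafaaaafaafaafaafaaaafaafaaaafaaf

φ(aafaafaaaafaafaa) expands symbol-by-symbol to aaf aaf aa aaf aaf aa aaf aaf aaf aaf aa aaf aaf aa aaf aaf; joining the 16 pieces gives the next term.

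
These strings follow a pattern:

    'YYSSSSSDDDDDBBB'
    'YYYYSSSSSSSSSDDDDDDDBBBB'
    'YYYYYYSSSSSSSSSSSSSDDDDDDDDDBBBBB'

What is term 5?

The n-th term is 2n Y's then 4n+1 S's then 2n+3 D's then n+2 B's (n = 1, 2, …).
Setting n = 5 gives 10, 21, 13, 7 characters in each block.

YYYYYYYYYYSSSSSSSSSSSSSSSSSSSSSDDDDDDDDDDDDDBBBBBBB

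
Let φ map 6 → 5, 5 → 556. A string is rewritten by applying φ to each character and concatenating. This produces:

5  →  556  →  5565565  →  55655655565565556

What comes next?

φ(55655655565565556) expands symbol-by-symbol to 556 556 5 556 556 5 556 556 556 5 556 556 5 556 556 556 5; joining the 17 pieces gives the next term.

55655655565565556556556555655655565565565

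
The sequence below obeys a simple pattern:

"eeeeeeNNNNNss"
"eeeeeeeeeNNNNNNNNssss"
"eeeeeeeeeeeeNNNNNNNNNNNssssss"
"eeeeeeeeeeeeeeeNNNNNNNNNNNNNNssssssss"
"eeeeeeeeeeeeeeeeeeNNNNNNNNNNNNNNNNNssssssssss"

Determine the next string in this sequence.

eeeeeeeeeeeeeeeeeeeeeNNNNNNNNNNNNNNNNNNNNssssssssssss

Each string has the form e^{3n} N^{3n-1} s^{2n-2}, where the shown terms are n = 2, 3, 4, 5, 6.
Setting n = 7 gives 21, 20, 12 characters in each block.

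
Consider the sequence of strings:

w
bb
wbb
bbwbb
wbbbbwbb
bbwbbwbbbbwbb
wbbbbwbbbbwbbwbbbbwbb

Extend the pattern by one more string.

bbwbbwbbbbwbbwbbbbwbbbbwbbwbbbbwbb

From term 3 onward, concatenate the second-to-last term with the last: w·bb = wbb, bb·wbb = bbwbb, …
So term 8 is bbwbbwbbbbwbb·wbbbbwbbbbwbbwbbbbwbb.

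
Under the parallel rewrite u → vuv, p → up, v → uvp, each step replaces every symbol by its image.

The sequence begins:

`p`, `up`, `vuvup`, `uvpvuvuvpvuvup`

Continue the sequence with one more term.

Applying the rule to each of the 14 symbols of uvpvuvuvpvuvup gives the pieces vuv uvp up uvp vuv uvp vuv uvp up uvp vuv uvp vuv up, which concatenate to the answer.

vuvuvpupuvpvuvuvpvuvuvpupuvpvuvuvpvuvup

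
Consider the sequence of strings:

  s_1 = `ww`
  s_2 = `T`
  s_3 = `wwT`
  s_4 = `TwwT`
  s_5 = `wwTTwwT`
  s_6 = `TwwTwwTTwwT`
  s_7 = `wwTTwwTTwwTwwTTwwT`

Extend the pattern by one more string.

Each term (from the third on) is the two preceding terms concatenated in order: term 3 = ww·T = wwT.
The next term joins TwwTwwTTwwT and wwTTwwTTwwTwwTTwwT.

TwwTwwTTwwTwwTTwwTTwwTwwTTwwT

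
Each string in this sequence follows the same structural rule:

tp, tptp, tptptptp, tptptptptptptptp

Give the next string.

tptptptptptptptptptptptptptptptp

Every step duplicates the string.
So the next term is two copies of tptptptptptptptp.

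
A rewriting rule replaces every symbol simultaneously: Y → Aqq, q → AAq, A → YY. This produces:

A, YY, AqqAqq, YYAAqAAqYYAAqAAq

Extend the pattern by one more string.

Replace each of the 16 characters of YYAAqAAqYYAAqAAq in place — Aqq Aqq YY YY AAq YY YY AAq Aqq Aqq YY YY AAq YY YY AAq — and concatenate.

AqqAqqYYYYAAqYYYYAAqAqqAqqYYYYAAqYYYYAAq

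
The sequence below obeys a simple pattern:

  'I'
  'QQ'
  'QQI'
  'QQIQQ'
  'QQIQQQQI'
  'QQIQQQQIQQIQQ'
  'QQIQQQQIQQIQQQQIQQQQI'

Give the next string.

QQIQQQQIQQIQQQQIQQQQIQQIQQQQIQQIQQ

Each term (from the third on) is the previous term followed by the one before it: term 3 = QQ·I = QQI.
The next term joins QQIQQQQIQQIQQQQIQQQQI and QQIQQQQIQQIQQ.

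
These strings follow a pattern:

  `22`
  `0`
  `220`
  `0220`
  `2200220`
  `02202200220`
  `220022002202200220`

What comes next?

From term 3 onward, concatenate the second-to-last term with the last: 22·0 = 220, 0·220 = 0220, …
So term 8 is 02202200220·220022002202200220.

02202200220220022002202200220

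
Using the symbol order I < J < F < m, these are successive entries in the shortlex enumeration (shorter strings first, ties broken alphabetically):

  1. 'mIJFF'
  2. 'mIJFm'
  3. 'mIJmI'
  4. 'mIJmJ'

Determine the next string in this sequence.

Treat mIJmJ as a base-4 numeral over the given alphabet and add one, carrying through any trailing m's.

mIJmF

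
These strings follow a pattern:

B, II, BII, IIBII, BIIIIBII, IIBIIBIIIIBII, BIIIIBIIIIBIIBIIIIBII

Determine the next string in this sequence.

IIBIIBIIIIBIIBIIIIBIIIIBIIBIIIIBII

Each term (from the third on) is the two preceding terms concatenated in order: term 3 = B·II = BII.
So term 8 is IIBIIBIIIIBII·BIIIIBIIIIBIIBIIIIBII.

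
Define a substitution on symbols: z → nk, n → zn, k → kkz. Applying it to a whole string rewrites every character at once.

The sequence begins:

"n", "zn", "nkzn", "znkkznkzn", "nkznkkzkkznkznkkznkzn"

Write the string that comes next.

znkkznkznkkzkkznkkkzkkznkznkkznkznkkzkkznkznkkznkzn

Applying the rule to each of the 21 symbols of nkznkkzkkznkznkkznkzn gives the pieces zn kkz nk zn kkz kkz nk kkz kkz nk zn kkz nk zn kkz kkz nk zn kkz nk zn, which concatenate to the answer.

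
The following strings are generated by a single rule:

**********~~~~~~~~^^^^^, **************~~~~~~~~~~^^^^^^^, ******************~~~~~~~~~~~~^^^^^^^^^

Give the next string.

**********************~~~~~~~~~~~~~~^^^^^^^^^^^

Each string has the form *^{4n-2} ~^{2n+2} ^^{2n-1}, where the shown terms are n = 3, 4, 5.
At n = 6 the blocks have lengths 22, 14, 11.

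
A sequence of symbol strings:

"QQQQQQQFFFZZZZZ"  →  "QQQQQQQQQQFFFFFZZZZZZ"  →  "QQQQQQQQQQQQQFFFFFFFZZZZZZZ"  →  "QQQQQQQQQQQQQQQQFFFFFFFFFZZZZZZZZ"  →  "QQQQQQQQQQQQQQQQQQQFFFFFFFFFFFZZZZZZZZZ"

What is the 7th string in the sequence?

QQQQQQQQQQQQQQQQQQQQQQQQQFFFFFFFFFFFFFFFZZZZZZZZZZZ

Term n consists of 3n+1 Q's, followed by 2n-1 F's, followed by n+3 Z's, where the shown terms are n = 2, 3, 4, 5, 6.
Setting n = 8 gives 25, 15, 11 characters in each block.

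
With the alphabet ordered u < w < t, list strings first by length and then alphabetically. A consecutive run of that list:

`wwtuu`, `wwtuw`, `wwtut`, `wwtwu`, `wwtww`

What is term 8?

wwttw

Continuing the enumeration 3 steps past wwtww: wwtww → wwtwt → wwttu → (answer).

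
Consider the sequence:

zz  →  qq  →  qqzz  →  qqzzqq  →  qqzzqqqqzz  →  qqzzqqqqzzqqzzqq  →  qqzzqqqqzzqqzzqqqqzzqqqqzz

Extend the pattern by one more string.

qqzzqqqqzzqqzzqqqqzzqqqqzzqqzzqqqqzzqqzzqq

From term 3 onward, concatenate the last term with the second-to-last: qq·zz = qqzz, qqzz·qq = qqzzqq, …
The next term joins qqzzqqqqzzqqzzqqqqzzqqqqzz and qqzzqqqqzzqqzzqq.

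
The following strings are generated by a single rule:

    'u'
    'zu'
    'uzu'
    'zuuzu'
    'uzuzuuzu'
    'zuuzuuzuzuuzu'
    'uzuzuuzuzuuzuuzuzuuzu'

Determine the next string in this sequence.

zuuzuuzuzuuzuuzuzuuzuzuuzuuzuzuuzu

From term 3 onward, concatenate the second-to-last term with the last: u·zu = uzu, zu·uzu = zuuzu, …
Continuing: zuuzuuzuzuuzu · uzuzuuzuzuuzuuzuzuuzu gives term 8.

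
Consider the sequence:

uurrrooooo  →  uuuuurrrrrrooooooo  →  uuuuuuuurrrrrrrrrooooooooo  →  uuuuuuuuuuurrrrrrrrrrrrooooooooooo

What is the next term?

The n-th term is 3n-1 u's then 3n r's then 2n+3 o's (n = 1, 2, …).
For the next term, n = 5, so the run lengths are 14, 15, 13.

uuuuuuuuuuuuuurrrrrrrrrrrrrrrooooooooooooo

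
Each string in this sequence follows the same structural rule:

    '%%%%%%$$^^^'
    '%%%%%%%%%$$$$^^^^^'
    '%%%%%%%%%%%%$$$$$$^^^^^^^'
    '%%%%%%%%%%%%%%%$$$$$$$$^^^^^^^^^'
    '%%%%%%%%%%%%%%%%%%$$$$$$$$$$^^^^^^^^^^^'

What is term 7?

The n-th term is 3n %'s then 2n-2 $'s then 2n-1 ^'s, where the shown terms are n = 2, 3, 4, 5, 6.
Setting n = 8 gives 24, 14, 15 characters in each block.

%%%%%%%%%%%%%%%%%%%%%%%%$$$$$$$$$$$$$$^^^^^^^^^^^^^^^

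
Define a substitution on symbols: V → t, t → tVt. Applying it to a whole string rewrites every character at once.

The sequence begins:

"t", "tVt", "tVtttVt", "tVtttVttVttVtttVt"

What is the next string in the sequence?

Applying the rule to each of the 17 symbols of tVtttVttVttVtttVt gives the pieces tVt t tVt tVt tVt t tVt tVt t tVt tVt t tVt tVt tVt t tVt, which concatenate to the answer.

tVtttVttVttVtttVttVtttVttVtttVttVttVtttVt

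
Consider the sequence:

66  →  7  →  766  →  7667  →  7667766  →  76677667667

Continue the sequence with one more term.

This is a Fibonacci-style word recurrence s(k) = s(k−1)·s(k−2): e.g. 7·66 = 766.
The next term joins 76677667667 and 7667766.

766776676677667766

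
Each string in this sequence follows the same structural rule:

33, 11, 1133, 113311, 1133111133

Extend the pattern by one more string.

From term 3 onward, concatenate the last term with the second-to-last: 11·33 = 1133, 1133·11 = 113311, …
The next term joins 1133111133 and 113311.

1133111133113311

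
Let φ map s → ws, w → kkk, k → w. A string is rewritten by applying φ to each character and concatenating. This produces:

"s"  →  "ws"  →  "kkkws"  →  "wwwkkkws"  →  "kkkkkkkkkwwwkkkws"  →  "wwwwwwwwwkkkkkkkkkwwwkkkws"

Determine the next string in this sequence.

Rewriting the 26 symbols of wwwwwwwwwkkkkkkkkkwwwkkkws one by one yields kkk kkk kkk kkk kkk kkk kkk kkk kkk w w w w w w w w w kkk kkk kkk w w w kkk ws; concatenated:

kkkkkkkkkkkkkkkkkkkkkkkkkkkwwwwwwwwwkkkkkkkkkwwwkkkws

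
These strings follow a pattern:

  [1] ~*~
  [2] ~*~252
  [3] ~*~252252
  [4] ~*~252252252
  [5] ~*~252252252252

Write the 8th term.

~*~252252252252252252252

Each term is the previous one with 252 appended.
From ~*~252252252252, 3 further steps: ~*~252252252252 → ~*~252252252252252 → ~*~252252252252252252 → (answer).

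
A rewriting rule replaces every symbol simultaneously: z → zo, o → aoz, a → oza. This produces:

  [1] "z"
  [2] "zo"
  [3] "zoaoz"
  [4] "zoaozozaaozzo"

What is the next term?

Rewriting the 13 symbols of zoaozozaaozzo one by one yields zo aoz oza aoz zo aoz zo oza oza aoz zo zo aoz; concatenated:

zoaozozaaozzoaozzoozaozaaozzozoaoz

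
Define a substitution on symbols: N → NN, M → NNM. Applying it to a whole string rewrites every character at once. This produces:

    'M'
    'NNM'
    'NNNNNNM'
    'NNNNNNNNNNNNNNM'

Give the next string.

Replace each of the 15 characters of NNNNNNNNNNNNNNM in place — NN NN NN NN NN NN NN NN NN NN NN NN NN NN NNM — and concatenate.

NNNNNNNNNNNNNNNNNNNNNNNNNNNNNNM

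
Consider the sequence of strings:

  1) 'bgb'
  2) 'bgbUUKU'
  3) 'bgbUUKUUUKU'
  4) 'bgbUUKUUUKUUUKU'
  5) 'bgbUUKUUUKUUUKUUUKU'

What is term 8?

Every step adds UUKU to the end: s(k+1) = s(k)·UUKU.
From bgbUUKUUUKUUUKUUUKU, 3 further steps: bgbUUKUUUKUUUKUUUKU → bgbUUKUUUKUUUKUUUKUUUKU → bgbUUKUUUKUUUKUUUKUUUKUUUKU → (answer).

bgbUUKUUUKUUUKUUUKUUUKUUUKUUUKU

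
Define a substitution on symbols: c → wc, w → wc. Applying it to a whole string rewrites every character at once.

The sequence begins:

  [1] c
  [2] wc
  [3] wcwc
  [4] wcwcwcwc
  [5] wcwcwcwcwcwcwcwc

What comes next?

wcwcwcwcwcwcwcwcwcwcwcwcwcwcwcwc

φ(wcwcwcwcwcwcwcwc) expands symbol-by-symbol to wc wc wc wc wc wc wc wc wc wc wc wc wc wc wc wc; joining the 16 pieces gives the next term.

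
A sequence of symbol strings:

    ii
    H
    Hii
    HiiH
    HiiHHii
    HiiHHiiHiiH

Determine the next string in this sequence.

HiiHHiiHiiHHiiHHii

This is a Fibonacci-style word recurrence s(k) = s(k−1)·s(k−2): e.g. H·ii = Hii.
Continuing: HiiHHiiHiiH · HiiHHii gives term 7.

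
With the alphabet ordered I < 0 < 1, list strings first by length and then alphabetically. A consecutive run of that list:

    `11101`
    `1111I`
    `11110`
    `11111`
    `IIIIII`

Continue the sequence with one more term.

Treat IIIIII as a base-3 numeral over the given alphabet and add one, carrying through any trailing 1's.

IIIII0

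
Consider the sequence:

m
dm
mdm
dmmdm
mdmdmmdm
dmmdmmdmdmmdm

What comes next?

This is a Fibonacci-style word recurrence s(k) = s(k−2)·s(k−1): e.g. m·dm = mdm.
Continuing: mdmdmmdm · dmmdmmdmdmmdm gives term 7.

mdmdmmdmdmmdmmdmdmmdm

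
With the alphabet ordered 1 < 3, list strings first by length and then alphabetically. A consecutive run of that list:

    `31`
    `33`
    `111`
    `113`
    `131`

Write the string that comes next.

The successor of 131 increments the rightmost position that isn't already 3 and resets every position after it to 1.

133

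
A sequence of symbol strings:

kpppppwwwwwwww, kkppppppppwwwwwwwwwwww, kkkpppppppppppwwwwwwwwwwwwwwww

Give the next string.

The n-th term is n-1 k's then 3n-1 p's then 4n w's, where the shown terms are n = 2, 3, 4.
At n = 5 the blocks have lengths 4, 14, 20.

kkkkppppppppppppppwwwwwwwwwwwwwwwwwwww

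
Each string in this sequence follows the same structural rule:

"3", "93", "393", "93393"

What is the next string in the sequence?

39393393

This is a Fibonacci-style word recurrence s(k) = s(k−2)·s(k−1): e.g. 3·93 = 393.
So term 5 is 393·93393.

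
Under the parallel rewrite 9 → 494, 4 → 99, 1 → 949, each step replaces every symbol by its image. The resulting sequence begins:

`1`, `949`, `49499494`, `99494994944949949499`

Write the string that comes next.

φ(99494994944949949499) expands symbol-by-symbol to 494 494 99 494 99 494 494 99 494 99 99 494 99 494 494 99 494 99 494 494; joining the 20 pieces gives the next term.

4944949949499494494994949999494994944949949499494494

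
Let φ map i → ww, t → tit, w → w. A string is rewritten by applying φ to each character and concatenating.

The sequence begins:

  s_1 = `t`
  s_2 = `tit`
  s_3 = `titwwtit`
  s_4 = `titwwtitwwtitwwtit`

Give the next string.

titwwtitwwtitwwtitwwtitwwtitwwtitwwtit

φ(titwwtitwwtitwwtit) expands symbol-by-symbol to tit ww tit w w tit ww tit w w tit ww tit w w tit ww tit; joining the 18 pieces gives the next term.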